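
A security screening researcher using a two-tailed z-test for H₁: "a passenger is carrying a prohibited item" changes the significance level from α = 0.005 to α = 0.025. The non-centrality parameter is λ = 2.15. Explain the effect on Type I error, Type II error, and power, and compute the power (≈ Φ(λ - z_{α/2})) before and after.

Increasing α from 0.005 to 0.025:
• Type I error rate increases (α is the Type I rate by definition).
• Critical value moves from z_{α/2} = 2.807 to 2.241, so power = Φ(λ - z_{α/2}) goes from Φ(2.15 - 2.807) = 0.256 to Φ(2.15 - 2.241) = 0.464.
• Type II error rate β = 1 - power therefore decreases (0.744 → 0.536).
Appropriate when false negatives are costly — here, letting a prohibited item through — security breach.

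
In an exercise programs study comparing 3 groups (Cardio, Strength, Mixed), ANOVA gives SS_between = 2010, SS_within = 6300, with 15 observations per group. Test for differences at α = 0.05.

df_between = 2, df_within = 42. F = MS_between/MS_within = 1005.0/150.0 = 6.7. F_crit ≈ 3.22. Reject H₀. At least one mean differs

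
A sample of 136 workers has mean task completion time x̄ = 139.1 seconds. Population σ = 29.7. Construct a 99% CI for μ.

CI = x̄ ± z*(σ/√n) = 139.1 ± 2.576(29.7/√136) = 139.1 ± 6.56 = (132.54, 145.66)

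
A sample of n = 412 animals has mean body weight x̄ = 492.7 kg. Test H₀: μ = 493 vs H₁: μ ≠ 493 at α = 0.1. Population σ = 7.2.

z = (x̄ - μ₀)/(σ/√n) = (492.7 - 493)/(7.2/√412) = -0.846. Critical value: ±1.645. Since |-0.846| ≤ 1.645, Fail to reject H₀.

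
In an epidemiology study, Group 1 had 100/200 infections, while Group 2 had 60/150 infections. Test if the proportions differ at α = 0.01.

p̂₁ = 0.5, p̂₂ = 0.4, pooled p̂ = 0.457. z = 1.858. Critical: ±2.576. Fail to reject H₀.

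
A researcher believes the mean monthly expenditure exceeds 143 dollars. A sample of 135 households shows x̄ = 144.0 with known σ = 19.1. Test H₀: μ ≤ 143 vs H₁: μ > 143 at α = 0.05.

z = 0.608. Critical value: 1.645. Fail to reject H₀.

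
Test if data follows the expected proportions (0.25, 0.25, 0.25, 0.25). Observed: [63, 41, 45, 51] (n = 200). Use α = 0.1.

Expected: [50.0, 50.0, 50.0, 50.0]. χ² = 5.52. df = 3, critical = 6.251. Fail to reject H₀.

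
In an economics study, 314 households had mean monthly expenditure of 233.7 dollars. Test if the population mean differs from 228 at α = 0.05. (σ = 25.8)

z = (x̄ - μ₀)/(σ/√n) = (233.7 - 228)/(25.8/√314) = 3.915. Critical value: ±1.96. Since |3.915| > 1.96, Reject H₀.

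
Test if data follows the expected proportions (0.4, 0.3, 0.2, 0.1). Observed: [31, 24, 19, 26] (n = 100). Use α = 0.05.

Expected: [40.0, 30.0, 20.0, 10.0]. χ² = 28.875. df = 3, critical = 7.815. Reject H₀.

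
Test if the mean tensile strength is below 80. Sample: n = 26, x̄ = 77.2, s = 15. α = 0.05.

t = (77.2 - 80)/(15/√26) = -0.952, df = 25. Critical t = -1.708. Fail to reject H₀.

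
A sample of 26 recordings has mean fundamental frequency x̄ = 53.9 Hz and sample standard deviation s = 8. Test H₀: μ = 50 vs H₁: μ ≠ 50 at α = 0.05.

t = (x̄ - μ₀)/(s/√n) = (53.9 - 50)/(8/√26) = 2.486. df = 25, critical t = ±2.06. Reject H₀.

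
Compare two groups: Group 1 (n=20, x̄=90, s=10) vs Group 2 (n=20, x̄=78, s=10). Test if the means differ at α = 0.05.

Pooled sp = 10.0. t = 3.795, df = 38. Critical t = ±2.024. Reject H₀.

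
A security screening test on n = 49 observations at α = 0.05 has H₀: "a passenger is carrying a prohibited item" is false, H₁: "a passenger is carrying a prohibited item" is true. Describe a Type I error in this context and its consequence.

Type I error: rejecting H₀ when it is true — concluding that a passenger is carrying a prohibited item when in fact it is not. Consequence: detaining an innocent passenger — delay and inconvenience.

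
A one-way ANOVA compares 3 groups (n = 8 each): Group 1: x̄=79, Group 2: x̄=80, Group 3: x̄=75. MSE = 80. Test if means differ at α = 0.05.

Grand mean = 78.0. SS_between = 112.0, MS_between = 56.0. F = 0.7, F_crit ≈ 3.467. Fail to reject H₀.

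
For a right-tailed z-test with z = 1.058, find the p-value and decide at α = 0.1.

p = P(Z > 1.058) = 1 - Φ(1.058) ≈ 0.145. Since p ≥ 0.1, fail to reject H₀ (not significant) at α = 0.1.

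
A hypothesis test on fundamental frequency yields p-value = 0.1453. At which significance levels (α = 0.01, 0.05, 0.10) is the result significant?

p = 0.1453. Not significant at any of the given levels.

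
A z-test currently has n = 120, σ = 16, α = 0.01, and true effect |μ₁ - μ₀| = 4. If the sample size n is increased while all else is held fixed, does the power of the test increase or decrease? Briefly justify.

Power increases: a larger n shrinks the standard error σ/√n, moving the sampling distribution under H₁ further from the critical value.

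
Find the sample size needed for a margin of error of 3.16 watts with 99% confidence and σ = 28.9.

n = (z*σ/E)² = (2.576×28.9/3.16)² = 555.03 → n = 556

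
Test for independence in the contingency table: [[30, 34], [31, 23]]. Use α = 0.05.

χ² = 1.301. df = 1, critical = 3.841. Fail to reject H₀. No evidence of dependence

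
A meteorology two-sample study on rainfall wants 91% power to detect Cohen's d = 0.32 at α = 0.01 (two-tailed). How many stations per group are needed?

z_{α/2} = 2.576, z_β = Φ⁻¹(0.91) = 1.341. For small effect (d = 0.32): n per group = 2(z_{α/2} + z_β)²/d² = 2(2.576 + 1.341)²/0.32² = 299.7 → 300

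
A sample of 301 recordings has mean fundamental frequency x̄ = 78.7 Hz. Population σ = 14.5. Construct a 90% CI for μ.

CI = x̄ ± z*(σ/√n) = 78.7 ± 1.645(14.5/√301) = 78.7 ± 1.37 = (77.33, 80.07)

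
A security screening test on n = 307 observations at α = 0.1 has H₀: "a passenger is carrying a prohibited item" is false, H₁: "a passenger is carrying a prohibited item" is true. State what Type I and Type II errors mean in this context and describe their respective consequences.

Type I (false positive): concluding that a passenger is carrying a prohibited item when it is not — detaining an innocent passenger — delay and inconvenience. Type II (false negative): failing to conclude that a passenger is carrying a prohibited item when it is — letting a prohibited item through — security breach. Which is costlier depends on domain priorities and is a judgement call rather than a statistical fact.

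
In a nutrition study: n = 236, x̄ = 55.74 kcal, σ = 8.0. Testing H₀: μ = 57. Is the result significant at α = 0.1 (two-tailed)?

z = (55.74 - 57)/(8.0/√236) = -2.42. Since |z| > 1.645, significant at α = 0.1.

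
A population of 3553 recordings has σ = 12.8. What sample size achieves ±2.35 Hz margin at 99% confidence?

Without FPC: n₀ = (2.576×12.8/2.35)² = 196.868. With FPC: n = n₀N/(n₀+N-1) = 186.6 → n = 187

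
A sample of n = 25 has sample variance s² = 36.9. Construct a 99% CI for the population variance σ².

df = 24. χ²_{0.005} = 45.559, χ²_{0.995} = 9.886. CI for σ² = ((n-1)s²/χ²_{α/2}, (n-1)s²/χ²_{1-α/2}) = (24·36.9/45.559, 24·36.9/9.886) = (19.44, 89.58)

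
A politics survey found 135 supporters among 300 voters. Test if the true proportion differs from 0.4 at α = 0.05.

p̂ = 0.45, p₀ = 0.4. z = (p̂ - p₀)/√(p₀(1-p₀)/n) = 1.768. Critical: ±1.96. Fail to reject H₀.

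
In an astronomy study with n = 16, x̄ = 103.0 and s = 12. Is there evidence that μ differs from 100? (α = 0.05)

t = (x̄ - μ₀)/(s/√n) = (103.0 - 100)/(12/√16) = 1.0. df = 15, critical t = ±2.131. Fail to reject H₀.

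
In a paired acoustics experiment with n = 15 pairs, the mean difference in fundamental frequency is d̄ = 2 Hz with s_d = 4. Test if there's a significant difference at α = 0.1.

t = d̄/(s_d/√n) = 2/(4/√15) = 1.936. df = 14, critical t = ±1.761. Reject H₀.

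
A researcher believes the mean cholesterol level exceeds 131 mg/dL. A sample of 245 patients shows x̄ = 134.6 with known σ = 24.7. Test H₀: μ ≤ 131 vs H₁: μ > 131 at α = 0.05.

z = 2.281. Critical value: 1.645. Reject H₀.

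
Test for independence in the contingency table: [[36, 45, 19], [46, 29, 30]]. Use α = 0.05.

χ² = 7.031. df = 2, critical = 5.991. Reject H₀. Variables are dependent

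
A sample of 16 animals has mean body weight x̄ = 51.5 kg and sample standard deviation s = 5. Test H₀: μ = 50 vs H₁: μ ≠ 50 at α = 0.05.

t = (x̄ - μ₀)/(s/√n) = (51.5 - 50)/(5/√16) = 1.2. df = 15, critical t = ±2.131. Fail to reject H₀.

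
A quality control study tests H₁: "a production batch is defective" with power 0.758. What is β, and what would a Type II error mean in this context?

β = 1 - power = 1 - 0.758 = 0.242. A Type II error is failing to reject H₀ when H₀ is false (false negative) — here, failing to conclude that a production batch is defective when in fact it is true. Consequence: shipping a defective batch — faulty products reach customers.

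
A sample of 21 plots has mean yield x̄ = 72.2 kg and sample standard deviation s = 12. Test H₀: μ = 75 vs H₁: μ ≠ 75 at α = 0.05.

t = (x̄ - μ₀)/(s/√n) = (72.2 - 75)/(12/√21) = -1.069. df = 20, critical t = ±2.086. Fail to reject H₀.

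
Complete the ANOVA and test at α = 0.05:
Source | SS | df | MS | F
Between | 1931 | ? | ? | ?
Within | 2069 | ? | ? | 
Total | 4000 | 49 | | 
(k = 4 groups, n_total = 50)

df_between = 3, df_within = 46. MS_between = 643.67, MS_within = 44.98. F = 14.311, F_crit ≈ 2.807. Reject H₀.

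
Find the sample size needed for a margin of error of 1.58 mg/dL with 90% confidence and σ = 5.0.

n = (z*σ/E)² = (1.645×5.0/1.58)² = 27.1 → n = 28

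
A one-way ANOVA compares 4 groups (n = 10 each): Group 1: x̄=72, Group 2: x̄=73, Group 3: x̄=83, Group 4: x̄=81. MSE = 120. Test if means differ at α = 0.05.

Grand mean = 77.25. SS_between = 927.5, MS_between = 309.17. F = 2.576, F_crit ≈ 2.866. Fail to reject H₀.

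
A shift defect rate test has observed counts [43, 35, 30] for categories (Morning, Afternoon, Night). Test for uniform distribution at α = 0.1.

Expected = 36 each. χ² = Σ(O-E)²/E = 2.389. df = 2, critical value = 4.605. Fail to reject H₀.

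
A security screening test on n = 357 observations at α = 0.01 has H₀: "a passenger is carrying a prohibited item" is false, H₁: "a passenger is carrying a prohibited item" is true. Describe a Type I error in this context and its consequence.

Type I error: rejecting H₀ when it is true — concluding that a passenger is carrying a prohibited item when in fact it is not. Consequence: detaining an innocent passenger — delay and inconvenience.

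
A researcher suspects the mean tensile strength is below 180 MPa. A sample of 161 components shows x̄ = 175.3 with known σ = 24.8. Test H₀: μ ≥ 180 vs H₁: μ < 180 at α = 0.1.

z = -2.405. Critical value: -1.28. Reject H₀.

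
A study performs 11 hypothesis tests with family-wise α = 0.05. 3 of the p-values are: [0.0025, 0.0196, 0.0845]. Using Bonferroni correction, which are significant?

Bonferroni α = 0.05/11 = 0.00455. Significant p-values: [0.0025]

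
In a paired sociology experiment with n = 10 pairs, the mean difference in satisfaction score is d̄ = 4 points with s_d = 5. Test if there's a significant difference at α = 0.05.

t = d̄/(s_d/√n) = 4/(5/√10) = 2.53. df = 9, critical t = ±2.262. Reject H₀.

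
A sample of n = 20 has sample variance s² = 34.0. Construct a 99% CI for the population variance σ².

df = 19. χ²_{0.005} = 38.582, χ²_{0.995} = 6.844. CI for σ² = ((n-1)s²/χ²_{α/2}, (n-1)s²/χ²_{1-α/2}) = (19·34.0/38.582, 19·34.0/6.844) = (16.74, 94.39)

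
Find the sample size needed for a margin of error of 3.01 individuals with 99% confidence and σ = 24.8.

n = (z*σ/E)² = (2.576×24.8/3.01)² = 450.5 → n = 451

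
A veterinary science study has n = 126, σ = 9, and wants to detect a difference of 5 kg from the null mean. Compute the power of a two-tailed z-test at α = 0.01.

SE = σ/√n = 9/√126 = 0.802. Non-centrality λ = d/SE = 5/0.802 = 6.236. Power ≈ Φ(λ - z_{α/2}) = Φ(6.236 - 2.576) = Φ(3.66) = 1.0.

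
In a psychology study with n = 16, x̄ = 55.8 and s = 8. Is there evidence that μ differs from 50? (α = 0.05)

t = (x̄ - μ₀)/(s/√n) = (55.8 - 50)/(8/√16) = 2.9. df = 15, critical t = ±2.131. Reject H₀.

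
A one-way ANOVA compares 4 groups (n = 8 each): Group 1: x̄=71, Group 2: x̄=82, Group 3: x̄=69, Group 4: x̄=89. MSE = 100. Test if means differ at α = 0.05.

Grand mean = 77.75. SS_between = 2134.0, MS_between = 711.33. F = 7.113, F_crit ≈ 2.947. Reject H₀.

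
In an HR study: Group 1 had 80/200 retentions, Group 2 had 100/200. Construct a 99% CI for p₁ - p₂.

p̂₁ = 0.4, p̂₂ = 0.5. Difference = -0.1. CI = (-0.228, 0.028)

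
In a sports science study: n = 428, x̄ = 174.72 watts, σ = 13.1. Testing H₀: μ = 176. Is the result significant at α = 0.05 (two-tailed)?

z = (174.72 - 176)/(13.1/√428) = -2.021. Since |z| > 1.96, significant at α = 0.05.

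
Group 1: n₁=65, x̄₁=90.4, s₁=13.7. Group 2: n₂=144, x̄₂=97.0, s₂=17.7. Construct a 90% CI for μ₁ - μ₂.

Difference = -6.6. SE = √(13.7²/65 + 17.7²/144) = 2.25. CI = (-10.3, -2.9)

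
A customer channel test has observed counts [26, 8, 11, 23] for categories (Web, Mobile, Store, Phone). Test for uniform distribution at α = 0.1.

Expected = 17 each. χ² = Σ(O-E)²/E = 13.765. df = 3, critical value = 6.251. Reject H₀.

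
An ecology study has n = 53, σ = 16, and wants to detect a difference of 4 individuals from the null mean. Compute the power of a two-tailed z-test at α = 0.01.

SE = σ/√n = 16/√53 = 2.198. Non-centrality λ = d/SE = 4/2.198 = 1.82. Power ≈ Φ(λ - z_{α/2}) = Φ(1.82 - 2.576) = Φ(-0.756) = 0.225.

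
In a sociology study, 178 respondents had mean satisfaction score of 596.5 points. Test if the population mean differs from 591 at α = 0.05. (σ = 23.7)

z = (x̄ - μ₀)/(σ/√n) = (596.5 - 591)/(23.7/√178) = 3.096. Critical value: ±1.96. Since |3.096| > 1.96, Reject H₀.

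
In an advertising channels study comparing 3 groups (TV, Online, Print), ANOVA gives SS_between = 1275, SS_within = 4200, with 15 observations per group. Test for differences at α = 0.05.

df_between = 2, df_within = 42. F = MS_between/MS_within = 637.5/100.0 = 6.375. F_crit ≈ 3.22. Reject H₀. At least one mean differs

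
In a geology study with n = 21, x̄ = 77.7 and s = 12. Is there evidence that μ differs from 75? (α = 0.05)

t = (x̄ - μ₀)/(s/√n) = (77.7 - 75)/(12/√21) = 1.031. df = 20, critical t = ±2.086. Fail to reject H₀.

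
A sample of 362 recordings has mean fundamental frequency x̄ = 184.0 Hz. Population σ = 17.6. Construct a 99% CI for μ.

CI = x̄ ± z*(σ/√n) = 184.0 ± 2.576(17.6/√362) = 184.0 ± 2.38 = (181.62, 186.38)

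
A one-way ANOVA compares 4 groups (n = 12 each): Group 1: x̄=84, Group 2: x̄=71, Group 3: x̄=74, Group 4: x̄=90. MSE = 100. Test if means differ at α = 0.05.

Grand mean = 79.75. SS_between = 2793.0, MS_between = 931.0. F = 9.31, F_crit ≈ 2.816. Reject H₀.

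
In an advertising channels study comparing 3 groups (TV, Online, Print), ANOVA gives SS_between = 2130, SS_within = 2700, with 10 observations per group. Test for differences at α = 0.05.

df_between = 2, df_within = 27. F = MS_between/MS_within = 1065.0/100.0 = 10.65. F_crit ≈ 3.354. Reject H₀. At least one mean differs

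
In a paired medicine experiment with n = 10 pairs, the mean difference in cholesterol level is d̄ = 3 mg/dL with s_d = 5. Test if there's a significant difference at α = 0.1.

t = d̄/(s_d/√n) = 3/(5/√10) = 1.897. df = 9, critical t = ±1.833. Reject H₀.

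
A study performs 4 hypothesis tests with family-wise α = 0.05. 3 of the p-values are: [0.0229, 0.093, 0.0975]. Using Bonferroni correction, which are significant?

Bonferroni α = 0.05/4 = 0.0125. None of the given p-values are significant.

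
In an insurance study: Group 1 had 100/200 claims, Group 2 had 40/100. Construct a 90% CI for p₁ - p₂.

p̂₁ = 0.5, p̂₂ = 0.4. Difference = 0.1. CI = (0.001, 0.199)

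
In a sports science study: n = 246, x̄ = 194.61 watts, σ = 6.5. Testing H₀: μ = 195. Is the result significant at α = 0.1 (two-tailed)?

z = (194.61 - 195)/(6.5/√246) = -0.941. Since |z| ≤ 1.645, not significant at α = 0.1.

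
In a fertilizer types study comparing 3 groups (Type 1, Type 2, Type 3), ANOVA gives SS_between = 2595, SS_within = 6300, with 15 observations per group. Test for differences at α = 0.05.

df_between = 2, df_within = 42. F = MS_between/MS_within = 1297.5/150.0 = 8.65. F_crit ≈ 3.22. Reject H₀. At least one mean differs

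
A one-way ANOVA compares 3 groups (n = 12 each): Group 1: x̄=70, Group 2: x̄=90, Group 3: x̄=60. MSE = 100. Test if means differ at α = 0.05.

Grand mean = 73.33. SS_between = 5600.0, MS_between = 2800.0. F = 28.0, F_crit ≈ 3.285. Reject H₀.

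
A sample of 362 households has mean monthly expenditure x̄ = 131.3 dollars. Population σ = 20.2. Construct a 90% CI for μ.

CI = x̄ ± z*(σ/√n) = 131.3 ± 1.645(20.2/√362) = 131.3 ± 1.75 = (129.55, 133.05)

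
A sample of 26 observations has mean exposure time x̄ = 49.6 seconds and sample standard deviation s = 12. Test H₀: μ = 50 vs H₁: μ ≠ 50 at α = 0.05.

t = (x̄ - μ₀)/(s/√n) = (49.6 - 50)/(12/√26) = -0.17. df = 25, critical t = ±2.06. Fail to reject H₀.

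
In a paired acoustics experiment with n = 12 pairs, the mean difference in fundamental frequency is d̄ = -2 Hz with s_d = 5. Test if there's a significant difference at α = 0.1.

t = d̄/(s_d/√n) = -2/(5/√12) = -1.386. df = 11, critical t = ±1.796. Fail to reject H₀.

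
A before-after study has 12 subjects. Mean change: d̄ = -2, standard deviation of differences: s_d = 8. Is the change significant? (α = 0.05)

t = d̄/(s_d/√n) = -2/(8/√12) = -0.866. df = 11, critical t = ±2.201. Fail to reject H₀.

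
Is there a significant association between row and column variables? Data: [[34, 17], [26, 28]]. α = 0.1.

χ² = 3.673. df = 1, critical = 2.706. Reject H₀. Variables are dependent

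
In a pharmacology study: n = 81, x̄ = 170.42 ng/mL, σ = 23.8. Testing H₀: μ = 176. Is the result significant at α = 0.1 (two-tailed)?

z = (170.42 - 176)/(23.8/√81) = -2.11. Since |z| > 1.645, significant at α = 0.1.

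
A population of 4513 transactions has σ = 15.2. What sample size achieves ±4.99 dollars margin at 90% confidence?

Without FPC: n₀ = (1.645×15.2/4.99)² = 25.108. With FPC: n = n₀N/(n₀+N-1) = 25.0 → n = 25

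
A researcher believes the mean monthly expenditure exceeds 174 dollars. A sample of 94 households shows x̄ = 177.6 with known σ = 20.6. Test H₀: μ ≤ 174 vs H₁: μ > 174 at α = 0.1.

z = 1.694. Critical value: 1.28. Reject H₀.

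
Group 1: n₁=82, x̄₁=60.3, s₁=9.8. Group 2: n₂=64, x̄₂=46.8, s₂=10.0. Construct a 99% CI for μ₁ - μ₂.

Difference = 13.5. SE = √(9.8²/82 + 10.0²/64) = 1.653. CI = (9.24, 17.76)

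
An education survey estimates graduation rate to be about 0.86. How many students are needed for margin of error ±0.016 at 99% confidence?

n = z²p(1-p)/E² = 2.576²×0.86×0.14/0.016² = 3120.9 → n = 3121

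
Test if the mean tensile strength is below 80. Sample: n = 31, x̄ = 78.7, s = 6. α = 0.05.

t = (78.7 - 80)/(6/√31) = -1.206, df = 30. Critical t = -1.697. Fail to reject H₀.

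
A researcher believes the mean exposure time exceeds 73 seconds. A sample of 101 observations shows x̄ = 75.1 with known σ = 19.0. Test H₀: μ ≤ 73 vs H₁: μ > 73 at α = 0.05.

z = 1.111. Critical value: 1.645. Fail to reject H₀.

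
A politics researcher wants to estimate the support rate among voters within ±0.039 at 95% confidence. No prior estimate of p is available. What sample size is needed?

Conservative approach: use p = 0.5 (maximizes p(1-p) = 0.25). n = z²(0.25)/E² = 1.96²×0.25/0.039² = 631.4 → n = 632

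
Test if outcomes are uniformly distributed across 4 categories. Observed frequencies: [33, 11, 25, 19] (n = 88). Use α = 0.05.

Expected = 22 each. χ² = Σ(O-E)²/E = 11.818. df = 3, critical value = 7.815. Reject H₀.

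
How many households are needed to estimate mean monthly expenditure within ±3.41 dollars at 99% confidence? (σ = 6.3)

n = (z*σ/E)² = (2.576×6.3/3.41)² = 22.6 → n = 23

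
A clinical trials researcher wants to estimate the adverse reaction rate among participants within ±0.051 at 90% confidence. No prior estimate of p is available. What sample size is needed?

Conservative approach: use p = 0.5 (maximizes p(1-p) = 0.25). n = z²(0.25)/E² = 1.645²×0.25/0.051² = 260.1 → n = 261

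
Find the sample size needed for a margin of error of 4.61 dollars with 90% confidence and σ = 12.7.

n = (z*σ/E)² = (1.645×12.7/4.61)² = 20.5 → n = 21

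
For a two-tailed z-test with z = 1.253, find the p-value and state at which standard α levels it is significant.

p = 2·P(Z > |1.253|) = 2·(1 - Φ(1.253)) ≈ 0.2102. Not significant at any standard level.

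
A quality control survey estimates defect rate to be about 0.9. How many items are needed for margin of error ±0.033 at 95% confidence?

n = z²p(1-p)/E² = 1.96²×0.9×0.1/0.033² = 317.5 → n = 318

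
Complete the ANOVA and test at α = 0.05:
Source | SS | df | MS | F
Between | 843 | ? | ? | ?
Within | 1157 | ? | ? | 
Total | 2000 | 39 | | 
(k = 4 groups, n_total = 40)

df_between = 3, df_within = 36. MS_between = 281.0, MS_within = 32.14. F = 8.743, F_crit ≈ 2.866. Reject H₀.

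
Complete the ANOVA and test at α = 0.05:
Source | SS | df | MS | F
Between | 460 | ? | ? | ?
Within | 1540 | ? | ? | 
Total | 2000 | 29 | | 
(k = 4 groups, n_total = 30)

df_between = 3, df_within = 26. MS_between = 153.33, MS_within = 59.23. F = 2.589, F_crit ≈ 2.975. Fail to reject H₀.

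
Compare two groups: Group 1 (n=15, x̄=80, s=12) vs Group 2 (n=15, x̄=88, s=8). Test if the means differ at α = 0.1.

Pooled sp = 10.2. t = -2.148, df = 28. Critical t = ±1.701. Reject H₀.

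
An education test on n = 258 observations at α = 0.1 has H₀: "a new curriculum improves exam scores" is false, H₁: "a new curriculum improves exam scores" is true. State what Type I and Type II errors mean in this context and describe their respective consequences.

Type I (false positive): concluding that a new curriculum improves exam scores when it is not — adopting a curriculum that gives no real benefit — disruption for nothing. Type II (false negative): failing to conclude that a new curriculum improves exam scores when it is — keeping the old curriculum when the new one would have helped students. Which is costlier depends on domain priorities and is a judgement call rather than a statistical fact.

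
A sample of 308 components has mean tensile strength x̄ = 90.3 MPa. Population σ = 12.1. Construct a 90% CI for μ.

CI = x̄ ± z*(σ/√n) = 90.3 ± 1.645(12.1/√308) = 90.3 ± 1.13 = (89.17, 91.43)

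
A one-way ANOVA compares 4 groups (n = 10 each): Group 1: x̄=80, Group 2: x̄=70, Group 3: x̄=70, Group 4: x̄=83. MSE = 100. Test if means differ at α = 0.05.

Grand mean = 75.75. SS_between = 1367.5, MS_between = 455.83. F = 4.558, F_crit ≈ 2.866. Reject H₀.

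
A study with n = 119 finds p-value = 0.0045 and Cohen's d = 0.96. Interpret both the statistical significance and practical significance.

Statistically significant (p = 0.0045 < 0.05). Cohen's d = 0.96 indicates a large effect size. Both statistical and practical significance should be considered.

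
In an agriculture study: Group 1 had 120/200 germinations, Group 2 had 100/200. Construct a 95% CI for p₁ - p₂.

p̂₁ = 0.6, p̂₂ = 0.5. Difference = 0.1. CI = (0.003, 0.197)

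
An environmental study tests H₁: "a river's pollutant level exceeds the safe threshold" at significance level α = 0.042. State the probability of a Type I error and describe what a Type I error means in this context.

P(Type I error) = α = 0.042. A Type I error is rejecting H₀ when H₀ is actually true (false positive) — here, concluding that a river's pollutant level exceeds the safe threshold when in fact this is not the case. Consequence: shutting down a compliant factory unnecessarily.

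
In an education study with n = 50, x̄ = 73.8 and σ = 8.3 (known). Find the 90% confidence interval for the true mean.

CI = x̄ ± z*(σ/√n) = 73.8 ± 1.645(8.3/√50) = 73.8 ± 1.93 = (71.87, 75.73)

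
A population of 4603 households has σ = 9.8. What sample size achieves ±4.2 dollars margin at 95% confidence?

Without FPC: n₀ = (1.96×9.8/4.2)² = 20.915. With FPC: n = n₀N/(n₀+N-1) = 20.8 → n = 21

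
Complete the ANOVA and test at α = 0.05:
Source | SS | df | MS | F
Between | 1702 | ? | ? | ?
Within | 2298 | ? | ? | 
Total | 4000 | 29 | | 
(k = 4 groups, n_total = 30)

df_between = 3, df_within = 26. MS_between = 567.33, MS_within = 88.38. F = 6.419, F_crit ≈ 2.975. Reject H₀.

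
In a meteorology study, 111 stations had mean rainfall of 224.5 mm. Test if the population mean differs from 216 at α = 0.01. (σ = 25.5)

z = (x̄ - μ₀)/(σ/√n) = (224.5 - 216)/(25.5/√111) = 3.512. Critical value: ±2.576. Since |3.512| > 2.576, Reject H₀.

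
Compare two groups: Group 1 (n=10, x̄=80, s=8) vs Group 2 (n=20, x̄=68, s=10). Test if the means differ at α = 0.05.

Pooled sp = 9.4. t = 3.295, df = 28. Critical t = ±2.048. Reject H₀.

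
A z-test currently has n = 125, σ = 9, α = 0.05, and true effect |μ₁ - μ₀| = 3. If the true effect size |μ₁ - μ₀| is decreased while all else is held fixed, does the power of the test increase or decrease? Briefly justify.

Power decreases: a smaller true effect decreases the non-centrality λ = |μ₁ - μ₀|/(σ/√n).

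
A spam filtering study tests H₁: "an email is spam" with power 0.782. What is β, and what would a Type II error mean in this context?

β = 1 - power = 1 - 0.782 = 0.218. A Type II error is failing to reject H₀ when H₀ is false (false negative) — here, failing to conclude that an email is spam when in fact it is true. Consequence: a spam email lands in the inbox.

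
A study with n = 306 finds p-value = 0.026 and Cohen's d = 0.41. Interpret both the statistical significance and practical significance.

Statistically significant (p = 0.026 < 0.05). Cohen's d = 0.41 indicates a small effect size. Both statistical and practical significance should be considered.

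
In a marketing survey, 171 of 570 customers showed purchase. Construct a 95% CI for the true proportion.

p̂ = 0.3. CI = p̂ ± z*√(p̂(1-p̂)/n) = (0.262, 0.338)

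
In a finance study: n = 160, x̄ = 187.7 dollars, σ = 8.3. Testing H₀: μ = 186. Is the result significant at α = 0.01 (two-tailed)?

z = (187.7 - 186)/(8.3/√160) = 2.591. Since |z| > 2.576, significant at α = 0.01.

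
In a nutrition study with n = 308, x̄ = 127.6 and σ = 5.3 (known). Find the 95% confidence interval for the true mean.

CI = x̄ ± z*(σ/√n) = 127.6 ± 1.96(5.3/√308) = 127.6 ± 0.59 = (127.01, 128.19)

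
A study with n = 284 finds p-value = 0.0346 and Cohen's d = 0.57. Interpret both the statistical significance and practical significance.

Statistically significant (p = 0.0346 < 0.05). Cohen's d = 0.57 indicates a medium effect size. Both statistical and practical significance should be considered.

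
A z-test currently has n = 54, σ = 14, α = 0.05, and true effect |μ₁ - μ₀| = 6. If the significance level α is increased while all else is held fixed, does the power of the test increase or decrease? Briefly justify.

Power increases: a larger α lowers the critical value, so more of the H₁ sampling distribution falls in the rejection region.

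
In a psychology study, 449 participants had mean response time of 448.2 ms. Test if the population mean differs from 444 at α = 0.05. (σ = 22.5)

z = (x̄ - μ₀)/(σ/√n) = (448.2 - 444)/(22.5/√449) = 3.955. Critical value: ±1.96. Since |3.955| > 1.96, Reject H₀.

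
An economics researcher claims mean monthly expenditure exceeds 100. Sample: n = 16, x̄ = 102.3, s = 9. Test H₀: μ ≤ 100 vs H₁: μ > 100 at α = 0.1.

t = (102.3 - 100)/(9/√16) = 1.022, df = 15. Critical t = 1.341. Fail to reject H₀.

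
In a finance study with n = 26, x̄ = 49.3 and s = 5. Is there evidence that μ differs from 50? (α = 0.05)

t = (x̄ - μ₀)/(s/√n) = (49.3 - 50)/(5/√26) = -0.714. df = 25, critical t = ±2.06. Fail to reject H₀.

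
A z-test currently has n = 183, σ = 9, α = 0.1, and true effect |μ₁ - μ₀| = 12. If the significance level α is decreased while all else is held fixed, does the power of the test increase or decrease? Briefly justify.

Power decreases: a smaller α raises the critical value, so less of the H₁ sampling distribution falls in the rejection region.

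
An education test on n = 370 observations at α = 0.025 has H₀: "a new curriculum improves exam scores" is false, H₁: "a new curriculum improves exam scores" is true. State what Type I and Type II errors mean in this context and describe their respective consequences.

Type I (false positive): concluding that a new curriculum improves exam scores when it is not — adopting a curriculum that gives no real benefit — disruption for nothing. Type II (false negative): failing to conclude that a new curriculum improves exam scores when it is — keeping the old curriculum when the new one would have helped students. Which is costlier depends on domain priorities and is a judgement call rather than a statistical fact.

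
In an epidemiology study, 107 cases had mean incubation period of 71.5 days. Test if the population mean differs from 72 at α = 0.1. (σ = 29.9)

z = (x̄ - μ₀)/(σ/√n) = (71.5 - 72)/(29.9/√107) = -0.173. Critical value: ±1.645. Since |-0.173| ≤ 1.645, Fail to reject H₀.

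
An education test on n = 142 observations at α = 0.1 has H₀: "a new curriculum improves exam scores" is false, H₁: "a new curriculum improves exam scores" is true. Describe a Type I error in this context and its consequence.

Type I error: rejecting H₀ when it is true — concluding that a new curriculum improves exam scores when in fact it is not. Consequence: adopting a curriculum that gives no real benefit — disruption for nothing.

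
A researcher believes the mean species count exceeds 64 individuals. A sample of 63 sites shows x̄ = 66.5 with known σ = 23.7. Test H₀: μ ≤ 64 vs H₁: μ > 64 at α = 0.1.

z = 0.837. Critical value: 1.28. Fail to reject H₀.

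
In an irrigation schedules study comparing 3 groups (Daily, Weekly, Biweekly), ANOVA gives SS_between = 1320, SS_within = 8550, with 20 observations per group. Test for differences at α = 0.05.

df_between = 2, df_within = 57. F = MS_between/MS_within = 660.0/150.0 = 4.4. F_crit ≈ 3.159. Reject H₀. At least one mean differs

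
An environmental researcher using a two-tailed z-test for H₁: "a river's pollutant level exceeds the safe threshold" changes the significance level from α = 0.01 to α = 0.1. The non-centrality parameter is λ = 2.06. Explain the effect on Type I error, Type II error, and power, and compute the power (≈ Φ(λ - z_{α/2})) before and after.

Increasing α from 0.01 to 0.1:
• Type I error rate increases (α is the Type I rate by definition).
• Critical value moves from z_{α/2} = 2.576 to 1.645, so power = Φ(λ - z_{α/2}) goes from Φ(2.06 - 2.576) = 0.303 to Φ(2.06 - 1.645) = 0.661.
• Type II error rate β = 1 - power therefore decreases (0.697 → 0.339).
Appropriate when false negatives are costly — here, allowing unsafe pollution to continue.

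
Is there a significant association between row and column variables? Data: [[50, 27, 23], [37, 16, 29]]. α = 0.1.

χ² = 3.705. df = 2, critical = 4.605. Fail to reject H₀. No evidence of dependence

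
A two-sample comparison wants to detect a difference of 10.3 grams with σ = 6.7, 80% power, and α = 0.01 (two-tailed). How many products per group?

n per group = 2(z_α/2 + z_β)²σ²/d² = 2×(2.576 + 0.84)²×6.7²/10.3² = 9.9 → n = 10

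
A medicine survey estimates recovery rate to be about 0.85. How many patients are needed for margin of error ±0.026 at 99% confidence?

n = z²p(1-p)/E² = 2.576²×0.85×0.15/0.026² = 1251.6 → n = 1252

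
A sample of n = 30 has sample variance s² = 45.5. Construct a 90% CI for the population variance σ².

df = 29. χ²_{0.05} = 42.557, χ²_{0.95} = 17.708. CI for σ² = ((n-1)s²/χ²_{α/2}, (n-1)s²/χ²_{1-α/2}) = (29·45.5/42.557, 29·45.5/17.708) = (31.01, 74.51)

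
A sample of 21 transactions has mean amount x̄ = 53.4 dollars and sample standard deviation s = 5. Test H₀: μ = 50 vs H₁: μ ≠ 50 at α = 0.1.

t = (x̄ - μ₀)/(s/√n) = (53.4 - 50)/(5/√21) = 3.116. df = 20, critical t = ±1.725. Reject H₀.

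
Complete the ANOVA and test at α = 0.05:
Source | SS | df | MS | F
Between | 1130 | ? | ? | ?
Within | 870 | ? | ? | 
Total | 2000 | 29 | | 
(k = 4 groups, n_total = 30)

df_between = 3, df_within = 26. MS_between = 376.67, MS_within = 33.46. F = 11.257, F_crit ≈ 2.975. Reject H₀.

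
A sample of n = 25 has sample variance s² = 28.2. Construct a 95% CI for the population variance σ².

df = 24. χ²_{0.025} = 39.364, χ²_{0.975} = 12.401. CI for σ² = ((n-1)s²/χ²_{α/2}, (n-1)s²/χ²_{1-α/2}) = (24·28.2/39.364, 24·28.2/12.401) = (17.19, 54.58)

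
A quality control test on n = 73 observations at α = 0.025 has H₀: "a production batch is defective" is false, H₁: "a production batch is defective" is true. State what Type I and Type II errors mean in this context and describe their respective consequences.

Type I (false positive): concluding that a production batch is defective when it is not — scrapping a good batch — wasted material and cost for no reason. Type II (false negative): failing to conclude that a production batch is defective when it is — shipping a defective batch — faulty products reach customers. Which is costlier depends on domain priorities and is a judgement call rather than a statistical fact.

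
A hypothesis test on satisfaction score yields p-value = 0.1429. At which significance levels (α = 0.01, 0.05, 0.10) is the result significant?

p = 0.1429. Not significant at any of the given levels.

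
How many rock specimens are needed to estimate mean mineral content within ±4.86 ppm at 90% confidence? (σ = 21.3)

n = (z*σ/E)² = (1.645×21.3/4.86)² = 52.0 → n = 52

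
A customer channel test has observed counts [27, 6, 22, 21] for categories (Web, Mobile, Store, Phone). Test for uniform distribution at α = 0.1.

Expected = 19 each. χ² = Σ(O-E)²/E = 12.947. df = 3, critical value = 6.251. Reject H₀.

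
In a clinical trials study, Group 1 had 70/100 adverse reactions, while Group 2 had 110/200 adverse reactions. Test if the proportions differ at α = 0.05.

p̂₁ = 0.7, p̂₂ = 0.55, pooled p̂ = 0.6. z = 2.5. Critical: ±1.96. Reject H₀.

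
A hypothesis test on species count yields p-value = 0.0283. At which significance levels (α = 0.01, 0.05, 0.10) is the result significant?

p = 0.0283. Significant at: α = 0.05, 0.1.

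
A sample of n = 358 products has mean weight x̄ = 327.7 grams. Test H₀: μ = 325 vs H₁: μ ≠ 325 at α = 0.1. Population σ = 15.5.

z = (x̄ - μ₀)/(σ/√n) = (327.7 - 325)/(15.5/√358) = 3.296. Critical value: ±1.645. Since |3.296| > 1.645, Reject H₀.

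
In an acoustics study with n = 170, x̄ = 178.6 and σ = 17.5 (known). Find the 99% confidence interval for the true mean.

CI = x̄ ± z*(σ/√n) = 178.6 ± 2.576(17.5/√170) = 178.6 ± 3.46 = (175.14, 182.06)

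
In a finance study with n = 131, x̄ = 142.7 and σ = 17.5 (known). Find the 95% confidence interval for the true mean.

CI = x̄ ± z*(σ/√n) = 142.7 ± 1.96(17.5/√131) = 142.7 ± 3.0 = (139.7, 145.7)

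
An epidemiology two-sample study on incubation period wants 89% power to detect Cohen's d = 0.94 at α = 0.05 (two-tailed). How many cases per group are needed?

z_{α/2} = 1.96, z_β = Φ⁻¹(0.89) = 1.227. For large effect (d = 0.94): n per group = 2(z_{α/2} + z_β)²/d² = 2(1.96 + 1.227)²/0.94² = 23.0 → 23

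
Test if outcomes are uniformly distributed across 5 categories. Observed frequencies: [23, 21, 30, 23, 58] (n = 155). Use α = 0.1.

Expected = 31 each. χ² = Σ(O-E)²/E = 30.903. df = 4, critical value = 7.779. Reject H₀.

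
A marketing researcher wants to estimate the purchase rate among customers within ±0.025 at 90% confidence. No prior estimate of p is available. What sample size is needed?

Conservative approach: use p = 0.5 (maximizes p(1-p) = 0.25). n = z²(0.25)/E² = 1.645²×0.25/0.025² = 1082.4 → n = 1083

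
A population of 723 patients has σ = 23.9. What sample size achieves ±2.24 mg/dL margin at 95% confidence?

Without FPC: n₀ = (1.96×23.9/2.24)² = 437.333. With FPC: n = n₀N/(n₀+N-1) = 272.7 → n = 273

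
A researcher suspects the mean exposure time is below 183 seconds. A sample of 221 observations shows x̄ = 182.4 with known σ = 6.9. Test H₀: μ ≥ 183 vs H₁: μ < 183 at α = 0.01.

z = -1.293. Critical value: -2.33. Fail to reject H₀.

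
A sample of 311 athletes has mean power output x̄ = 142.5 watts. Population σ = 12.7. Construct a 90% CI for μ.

CI = x̄ ± z*(σ/√n) = 142.5 ± 1.645(12.7/√311) = 142.5 ± 1.18 = (141.32, 143.68)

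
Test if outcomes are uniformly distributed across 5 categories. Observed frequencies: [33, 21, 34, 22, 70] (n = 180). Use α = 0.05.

Expected = 36 each. χ² = Σ(O-E)²/E = 44.167. df = 4, critical value = 9.488. Reject H₀.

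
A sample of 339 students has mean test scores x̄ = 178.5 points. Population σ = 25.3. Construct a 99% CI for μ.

CI = x̄ ± z*(σ/√n) = 178.5 ± 2.576(25.3/√339) = 178.5 ± 3.54 = (174.96, 182.04)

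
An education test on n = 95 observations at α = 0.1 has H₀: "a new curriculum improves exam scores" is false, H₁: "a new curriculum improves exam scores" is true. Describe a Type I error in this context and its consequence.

Type I error: rejecting H₀ when it is true — concluding that a new curriculum improves exam scores when in fact it is not. Consequence: adopting a curriculum that gives no real benefit — disruption for nothing.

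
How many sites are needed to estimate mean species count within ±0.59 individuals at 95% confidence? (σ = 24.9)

n = (z*σ/E)² = (1.96×24.9/0.59)² = 6842.4 → n = 6843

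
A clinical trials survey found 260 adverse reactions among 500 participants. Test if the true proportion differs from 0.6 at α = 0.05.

p̂ = 0.52, p₀ = 0.6. z = (p̂ - p₀)/√(p₀(1-p₀)/n) = -3.651. Critical: ±1.96. Reject H₀.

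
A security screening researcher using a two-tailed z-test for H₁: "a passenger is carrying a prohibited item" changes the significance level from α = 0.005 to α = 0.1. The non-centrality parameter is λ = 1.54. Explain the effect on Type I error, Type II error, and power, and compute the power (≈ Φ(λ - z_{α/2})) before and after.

Increasing α from 0.005 to 0.1:
• Type I error rate increases (α is the Type I rate by definition).
• Critical value moves from z_{α/2} = 2.807 to 1.645, so power = Φ(λ - z_{α/2}) goes from Φ(1.54 - 2.807) = 0.103 to Φ(1.54 - 1.645) = 0.458.
• Type II error rate β = 1 - power therefore decreases (0.897 → 0.542).
Appropriate when false negatives are costly — here, letting a prohibited item through — security breach.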